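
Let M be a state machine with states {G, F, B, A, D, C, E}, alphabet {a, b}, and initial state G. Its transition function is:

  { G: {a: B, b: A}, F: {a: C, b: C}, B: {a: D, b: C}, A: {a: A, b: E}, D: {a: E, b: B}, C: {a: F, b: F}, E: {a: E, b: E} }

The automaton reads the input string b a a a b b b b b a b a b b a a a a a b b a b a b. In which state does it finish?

E

Trace: G -b-> A -a-> A -a-> A -a-> A -b-> E -b-> E -b-> E -b-> E -b-> E -a-> E -b-> E -a-> E -b-> E -b-> E -a-> E -a-> E -a-> E -a-> E -a-> E -b-> E -b-> E -a-> E -b-> E -a-> E -b-> E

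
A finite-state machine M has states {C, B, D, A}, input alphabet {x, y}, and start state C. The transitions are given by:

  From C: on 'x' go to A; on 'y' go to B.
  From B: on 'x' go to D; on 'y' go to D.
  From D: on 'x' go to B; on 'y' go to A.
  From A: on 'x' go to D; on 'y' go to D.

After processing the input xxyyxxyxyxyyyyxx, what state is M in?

Trace: C -x-> A -x-> D -y-> A -y-> D -x-> B -x-> D -y-> A -x-> D -y-> A -x-> D -y-> A -y-> D -y-> A -y-> D -x-> B -x-> D

D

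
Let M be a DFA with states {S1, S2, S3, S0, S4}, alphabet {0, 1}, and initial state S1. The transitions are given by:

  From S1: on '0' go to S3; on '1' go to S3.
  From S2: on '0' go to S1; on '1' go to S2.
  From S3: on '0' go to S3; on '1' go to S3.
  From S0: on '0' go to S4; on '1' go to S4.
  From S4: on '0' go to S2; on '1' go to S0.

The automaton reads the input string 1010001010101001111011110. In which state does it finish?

S1 → S3 → S3 → S3 → S3 → S3 → S3 → S3 → S3 → S3 → S3 → S3 → S3 → S3 → S3 → S3 → S3 → S3 → S3 → S3 → S3 → S3 → S3 → S3 → S3 → S3

S3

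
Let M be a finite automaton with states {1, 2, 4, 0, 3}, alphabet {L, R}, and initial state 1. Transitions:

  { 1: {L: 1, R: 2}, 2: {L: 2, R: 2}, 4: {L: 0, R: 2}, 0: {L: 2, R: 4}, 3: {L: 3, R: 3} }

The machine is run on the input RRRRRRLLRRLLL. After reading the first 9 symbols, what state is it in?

2

1 → 2 → 2 → 2 → 2 → 2 → 2 → 2 → 2 → 2
After 9 symbols: 2.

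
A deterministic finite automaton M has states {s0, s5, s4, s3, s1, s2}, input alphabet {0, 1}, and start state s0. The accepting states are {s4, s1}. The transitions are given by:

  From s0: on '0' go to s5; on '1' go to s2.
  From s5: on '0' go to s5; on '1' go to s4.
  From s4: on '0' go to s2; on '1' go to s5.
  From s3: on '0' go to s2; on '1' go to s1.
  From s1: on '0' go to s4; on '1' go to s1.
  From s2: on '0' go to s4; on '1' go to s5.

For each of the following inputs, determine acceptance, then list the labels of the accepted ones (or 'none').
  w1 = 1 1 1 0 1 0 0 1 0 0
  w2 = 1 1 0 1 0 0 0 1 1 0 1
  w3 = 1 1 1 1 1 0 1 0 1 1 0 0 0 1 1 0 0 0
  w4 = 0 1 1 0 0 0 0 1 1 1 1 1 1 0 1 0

w1: s0 → s2 → s5 → s4 → s2 → s5 → s5 → s5 → s4 → s2 → s4  → end s4, accepted
w2: s0 → s2 → s5 → s5 → s4 → s2 → s4 → s2 → s5 → s4 → s2 → s5  → end s5, rejected
w3: s0 → s2 → s5 → s4 → s5 → s4 → s2 → s5 → s5 → s4 → s5 → s5 → s5 → s5 → s4 → s5 → s5 → s5 → s5  → end s5, rejected
w4: s0 → s5 → s4 → s5 → s5 → s5 → s5 → s5 → s4 → s5 → s4 → s5 → s4 → s5 → s5 → s4 → s2  → end s2, rejected

w1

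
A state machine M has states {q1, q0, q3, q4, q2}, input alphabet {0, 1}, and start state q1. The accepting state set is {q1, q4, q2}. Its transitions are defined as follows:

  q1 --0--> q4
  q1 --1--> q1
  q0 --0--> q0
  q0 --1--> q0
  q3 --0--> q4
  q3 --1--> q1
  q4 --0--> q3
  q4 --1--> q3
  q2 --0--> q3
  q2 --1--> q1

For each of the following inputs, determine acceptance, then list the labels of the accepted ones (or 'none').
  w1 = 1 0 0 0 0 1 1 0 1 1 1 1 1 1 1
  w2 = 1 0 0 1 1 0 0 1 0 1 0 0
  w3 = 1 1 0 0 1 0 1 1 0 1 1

w1: Trace: q1 -1-> q1 -0-> q4 -0-> q3 -0-> q4 -0-> q3 -1-> q1 -1-> q1 -0-> q4 -1-> q3 -1-> q1 -1-> q1 -1-> q1 -1-> q1 -1-> q1 -1-> q1  → end q1, accepted
w2: Trace: q1 -1-> q1 -0-> q4 -0-> q3 -1-> q1 -1-> q1 -0-> q4 -0-> q3 -1-> q1 -0-> q4 -1-> q3 -0-> q4 -0-> q3  → end q3, rejected
w3: Trace: q1 -1-> q1 -1-> q1 -0-> q4 -0-> q3 -1-> q1 -0-> q4 -1-> q3 -1-> q1 -0-> q4 -1-> q3 -1-> q1  → end q1, accepted

w1, w3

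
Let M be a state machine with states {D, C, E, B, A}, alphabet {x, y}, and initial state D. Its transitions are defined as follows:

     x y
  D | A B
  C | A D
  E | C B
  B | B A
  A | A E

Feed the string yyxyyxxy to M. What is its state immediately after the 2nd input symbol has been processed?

A

D → B → A
After 2 symbols: A.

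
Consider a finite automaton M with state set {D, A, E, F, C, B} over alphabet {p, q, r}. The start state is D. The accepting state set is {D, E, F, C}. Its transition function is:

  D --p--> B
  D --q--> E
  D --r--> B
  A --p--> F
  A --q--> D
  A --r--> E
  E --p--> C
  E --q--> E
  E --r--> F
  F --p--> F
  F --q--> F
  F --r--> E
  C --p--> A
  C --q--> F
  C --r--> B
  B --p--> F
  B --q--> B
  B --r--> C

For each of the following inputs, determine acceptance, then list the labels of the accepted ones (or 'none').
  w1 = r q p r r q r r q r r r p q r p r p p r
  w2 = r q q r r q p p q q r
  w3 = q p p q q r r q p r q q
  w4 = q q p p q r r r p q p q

w1:
  start at D
  read 'r': D → B
  read 'q': B → B
  read 'p': B → F
  read 'r': F → E
  read 'r': E → F
  read 'q': F → F
  read 'r': F → E
  read 'r': E → F
  read 'q': F → F
  read 'r': F → E
  read 'r': E → F
  read 'r': F → E
  read 'p': E → C
  read 'q': C → F
  read 'r': F → E
  read 'p': E → C
  read 'r': C → B
  read 'p': B → F
  read 'p': F → F
  read 'r': F → E
  end E, accepted
w2:
  start at D
  read 'r': D → B
  read 'q': B → B
  read 'q': B → B
  read 'r': B → C
  read 'r': C → B
  read 'q': B → B
  read 'p': B → F
  read 'p': F → F
  read 'q': F → F
  read 'q': F → F
  read 'r': F → E
  end E, accepted
w3:
  start at D
  read 'q': D → E
  read 'p': E → C
  read 'p': C → A
  read 'q': A → D
  read 'q': D → E
  read 'r': E → F
  read 'r': F → E
  read 'q': E → E
  read 'p': E → C
  read 'r': C → B
  read 'q': B → B
  read 'q': B → B
  end B, rejected
w4:
  start at D
  read 'q': D → E
  read 'q': E → E
  read 'p': E → C
  read 'p': C → A
  read 'q': A → D
  read 'r': D → B
  read 'r': B → C
  read 'r': C → B
  read 'p': B → F
  read 'q': F → F
  read 'p': F → F
  read 'q': F → F
  end F, accepted

w1, w2, w4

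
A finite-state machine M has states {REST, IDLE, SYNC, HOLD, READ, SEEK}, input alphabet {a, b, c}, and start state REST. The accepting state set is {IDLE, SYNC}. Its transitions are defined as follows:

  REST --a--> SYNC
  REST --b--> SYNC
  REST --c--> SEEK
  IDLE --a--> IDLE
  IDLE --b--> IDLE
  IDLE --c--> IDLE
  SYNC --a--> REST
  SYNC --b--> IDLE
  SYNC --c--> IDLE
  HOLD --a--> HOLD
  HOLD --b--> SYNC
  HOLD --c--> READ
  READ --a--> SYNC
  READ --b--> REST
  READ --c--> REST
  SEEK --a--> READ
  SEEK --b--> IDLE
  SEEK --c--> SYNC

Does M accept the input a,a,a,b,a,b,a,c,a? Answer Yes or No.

REST → SYNC → REST → SYNC → IDLE → IDLE → IDLE → IDLE → IDLE → IDLE
End state IDLE is accepting.

Yes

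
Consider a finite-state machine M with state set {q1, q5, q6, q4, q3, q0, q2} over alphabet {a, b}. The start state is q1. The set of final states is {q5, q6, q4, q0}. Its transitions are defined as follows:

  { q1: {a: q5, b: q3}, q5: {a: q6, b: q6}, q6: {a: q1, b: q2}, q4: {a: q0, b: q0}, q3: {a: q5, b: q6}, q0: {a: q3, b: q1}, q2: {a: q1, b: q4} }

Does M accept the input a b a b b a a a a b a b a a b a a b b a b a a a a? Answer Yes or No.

Yes

start at q1
read 'a': q1 → q5
read 'b': q5 → q6
read 'a': q6 → q1
read 'b': q1 → q3
read 'b': q3 → q6
read 'a': q6 → q1
read 'a': q1 → q5
read 'a': q5 → q6
read 'a': q6 → q1
read 'b': q1 → q3
read 'a': q3 → q5
read 'b': q5 → q6
read 'a': q6 → q1
read 'a': q1 → q5
read 'b': q5 → q6
read 'a': q6 → q1
read 'a': q1 → q5
read 'b': q5 → q6
read 'b': q6 → q2
read 'a': q2 → q1
read 'b': q1 → q3
read 'a': q3 → q5
read 'a': q5 → q6
read 'a': q6 → q1
read 'a': q1 → q5
End state q5 is accepting.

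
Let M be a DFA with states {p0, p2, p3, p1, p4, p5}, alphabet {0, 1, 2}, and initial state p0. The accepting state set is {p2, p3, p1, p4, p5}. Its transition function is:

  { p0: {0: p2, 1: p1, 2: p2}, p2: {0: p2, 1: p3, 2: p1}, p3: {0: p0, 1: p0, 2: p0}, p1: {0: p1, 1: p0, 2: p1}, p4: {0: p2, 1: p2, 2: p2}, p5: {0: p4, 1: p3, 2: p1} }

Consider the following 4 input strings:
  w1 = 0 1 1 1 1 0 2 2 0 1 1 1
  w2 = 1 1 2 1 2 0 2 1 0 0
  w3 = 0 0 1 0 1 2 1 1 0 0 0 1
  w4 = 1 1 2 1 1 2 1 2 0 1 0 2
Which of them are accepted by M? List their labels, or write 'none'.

w2, w4

w1: p0 → p2 → p3 → p0 → p1 → p0 → p2 → p1 → p1 → p1 → p0 → p1 → p0  → end p0, rejected
w2: p0 → p1 → p0 → p2 → p3 → p0 → p2 → p1 → p0 → p2 → p2  → end p2, accepted
w3: p0 → p2 → p2 → p3 → p0 → p1 → p1 → p0 → p1 → p1 → p1 → p1 → p0  → end p0, rejected
w4: p0 → p1 → p0 → p2 → p3 → p0 → p2 → p3 → p0 → p2 → p3 → p0 → p2  → end p2, accepted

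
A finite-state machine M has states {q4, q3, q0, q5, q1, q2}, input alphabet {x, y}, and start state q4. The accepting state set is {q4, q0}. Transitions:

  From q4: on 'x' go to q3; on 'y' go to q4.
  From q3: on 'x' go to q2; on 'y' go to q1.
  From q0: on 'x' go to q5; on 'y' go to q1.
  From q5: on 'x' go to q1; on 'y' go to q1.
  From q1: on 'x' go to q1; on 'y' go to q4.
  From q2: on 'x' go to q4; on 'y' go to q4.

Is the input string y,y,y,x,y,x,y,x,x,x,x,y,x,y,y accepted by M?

start at q4
read 'y': q4 → q4
read 'y': q4 → q4
read 'y': q4 → q4
read 'x': q4 → q3
read 'y': q3 → q1
read 'x': q1 → q1
read 'y': q1 → q4
read 'x': q4 → q3
read 'x': q3 → q2
read 'x': q2 → q4
read 'x': q4 → q3
read 'y': q3 → q1
read 'x': q1 → q1
read 'y': q1 → q4
read 'y': q4 → q4
End state q4 is accepting.

Yes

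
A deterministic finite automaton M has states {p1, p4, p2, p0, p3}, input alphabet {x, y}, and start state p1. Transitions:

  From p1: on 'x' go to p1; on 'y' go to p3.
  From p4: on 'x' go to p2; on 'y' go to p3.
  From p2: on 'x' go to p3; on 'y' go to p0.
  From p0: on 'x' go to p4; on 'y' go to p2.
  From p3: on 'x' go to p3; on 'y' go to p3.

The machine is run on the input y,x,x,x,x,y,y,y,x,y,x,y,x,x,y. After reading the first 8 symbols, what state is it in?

p3

p1 → p3 → p3 → p3 → p3 → p3 → p3 → p3 → p3
After 8 symbols: p3.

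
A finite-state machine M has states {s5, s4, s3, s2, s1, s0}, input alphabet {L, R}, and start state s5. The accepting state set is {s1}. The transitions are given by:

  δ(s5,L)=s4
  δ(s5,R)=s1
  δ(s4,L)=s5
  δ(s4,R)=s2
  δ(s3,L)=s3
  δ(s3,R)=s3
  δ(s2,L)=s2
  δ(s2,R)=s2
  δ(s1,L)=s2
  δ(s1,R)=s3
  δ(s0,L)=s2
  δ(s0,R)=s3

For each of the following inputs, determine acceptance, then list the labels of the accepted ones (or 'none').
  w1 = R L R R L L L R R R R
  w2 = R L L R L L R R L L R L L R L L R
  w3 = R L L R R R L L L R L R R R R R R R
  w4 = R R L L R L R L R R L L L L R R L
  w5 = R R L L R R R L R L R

none

w1:
  start at s5
  read 'R': s5 → s1
  read 'L': s1 → s2
  read 'R': s2 → s2
  read 'R': s2 → s2
  read 'L': s2 → s2
  read 'L': s2 → s2
  read 'L': s2 → s2
  read 'R': s2 → s2
  read 'R': s2 → s2
  read 'R': s2 → s2
  read 'R': s2 → s2
  end s2, rejected
w2:
  start at s5
  read 'R': s5 → s1
  read 'L': s1 → s2
  read 'L': s2 → s2
  read 'R': s2 → s2
  read 'L': s2 → s2
  read 'L': s2 → s2
  read 'R': s2 → s2
  read 'R': s2 → s2
  read 'L': s2 → s2
  read 'L': s2 → s2
  read 'R': s2 → s2
  read 'L': s2 → s2
  read 'L': s2 → s2
  read 'R': s2 → s2
  read 'L': s2 → s2
  read 'L': s2 → s2
  read 'R': s2 → s2
  end s2, rejected
w3:
  start at s5
  read 'R': s5 → s1
  read 'L': s1 → s2
  read 'L': s2 → s2
  read 'R': s2 → s2
  read 'R': s2 → s2
  read 'R': s2 → s2
  read 'L': s2 → s2
  read 'L': s2 → s2
  read 'L': s2 → s2
  read 'R': s2 → s2
  read 'L': s2 → s2
  read 'R': s2 → s2
  read 'R': s2 → s2
  read 'R': s2 → s2
  read 'R': s2 → s2
  read 'R': s2 → s2
  read 'R': s2 → s2
  read 'R': s2 → s2
  end s2, rejected
w4:
  start at s5
  read 'R': s5 → s1
  read 'R': s1 → s3
  read 'L': s3 → s3
  read 'L': s3 → s3
  read 'R': s3 → s3
  read 'L': s3 → s3
  read 'R': s3 → s3
  read 'L': s3 → s3
  read 'R': s3 → s3
  read 'R': s3 → s3
  read 'L': s3 → s3
  read 'L': s3 → s3
  read 'L': s3 → s3
  read 'L': s3 → s3
  read 'R': s3 → s3
  read 'R': s3 → s3
  read 'L': s3 → s3
  end s3, rejected
w5:
  start at s5
  read 'R': s5 → s1
  read 'R': s1 → s3
  read 'L': s3 → s3
  read 'L': s3 → s3
  read 'R': s3 → s3
  read 'R': s3 → s3
  read 'R': s3 → s3
  read 'L': s3 → s3
  read 'R': s3 → s3
  read 'L': s3 → s3
  read 'R': s3 → s3
  end s3, rejected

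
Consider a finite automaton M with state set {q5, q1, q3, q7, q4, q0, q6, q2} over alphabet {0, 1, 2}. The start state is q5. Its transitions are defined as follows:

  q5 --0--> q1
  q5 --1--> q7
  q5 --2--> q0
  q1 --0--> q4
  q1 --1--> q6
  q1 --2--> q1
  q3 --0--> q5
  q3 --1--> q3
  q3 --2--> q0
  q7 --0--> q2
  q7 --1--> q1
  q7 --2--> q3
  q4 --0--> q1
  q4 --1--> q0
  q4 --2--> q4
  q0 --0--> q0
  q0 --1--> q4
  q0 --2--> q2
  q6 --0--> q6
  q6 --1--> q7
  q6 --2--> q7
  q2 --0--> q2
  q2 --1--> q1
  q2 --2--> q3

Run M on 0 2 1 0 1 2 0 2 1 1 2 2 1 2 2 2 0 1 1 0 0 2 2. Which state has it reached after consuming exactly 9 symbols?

q4

Trace: q5 -0-> q1 -2-> q1 -1-> q6 -0-> q6 -1-> q7 -2-> q3 -0-> q5 -2-> q0 -1-> q4
After 9 symbols: q4.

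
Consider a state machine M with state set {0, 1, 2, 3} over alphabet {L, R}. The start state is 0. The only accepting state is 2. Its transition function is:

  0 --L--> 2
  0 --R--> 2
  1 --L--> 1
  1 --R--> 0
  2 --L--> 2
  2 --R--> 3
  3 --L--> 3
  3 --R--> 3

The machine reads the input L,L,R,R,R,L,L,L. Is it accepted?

Trace: 0 -L-> 2 -L-> 2 -R-> 3 -R-> 3 -R-> 3 -L-> 3 -L-> 3 -L-> 3
End state 3 is not accepting.

No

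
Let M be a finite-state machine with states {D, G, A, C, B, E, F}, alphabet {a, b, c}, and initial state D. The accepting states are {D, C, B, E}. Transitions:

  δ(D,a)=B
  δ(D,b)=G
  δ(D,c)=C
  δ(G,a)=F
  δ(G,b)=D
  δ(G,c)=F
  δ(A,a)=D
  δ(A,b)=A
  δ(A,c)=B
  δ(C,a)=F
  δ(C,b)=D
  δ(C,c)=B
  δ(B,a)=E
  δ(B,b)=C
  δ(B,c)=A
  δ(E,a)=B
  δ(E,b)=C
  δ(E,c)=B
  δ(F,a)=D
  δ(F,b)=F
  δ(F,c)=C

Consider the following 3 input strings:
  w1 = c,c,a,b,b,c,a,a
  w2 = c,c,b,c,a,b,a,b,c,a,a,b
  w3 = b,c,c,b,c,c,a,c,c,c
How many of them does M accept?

2

w1: D → C → B → E → C → D → C → F → D  → end D, accepted
w2: D → C → B → C → B → E → C → F → F → C → F → D → G  → end G, rejected
w3: D → G → F → C → D → C → B → E → B → A → B  → end B, accepted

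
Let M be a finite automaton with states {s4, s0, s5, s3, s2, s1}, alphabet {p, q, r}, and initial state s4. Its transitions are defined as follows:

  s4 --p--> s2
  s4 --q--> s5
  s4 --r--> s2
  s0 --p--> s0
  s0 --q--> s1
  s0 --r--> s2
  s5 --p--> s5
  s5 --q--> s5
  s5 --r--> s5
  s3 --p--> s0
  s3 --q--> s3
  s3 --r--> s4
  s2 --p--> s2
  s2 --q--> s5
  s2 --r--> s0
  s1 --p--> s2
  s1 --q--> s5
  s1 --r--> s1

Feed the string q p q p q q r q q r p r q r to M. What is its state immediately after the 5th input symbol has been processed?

start at s4
read 'q': s4 → s5
read 'p': s5 → s5
read 'q': s5 → s5
read 'p': s5 → s5
read 'q': s5 → s5
After 5 symbols: s5.

s5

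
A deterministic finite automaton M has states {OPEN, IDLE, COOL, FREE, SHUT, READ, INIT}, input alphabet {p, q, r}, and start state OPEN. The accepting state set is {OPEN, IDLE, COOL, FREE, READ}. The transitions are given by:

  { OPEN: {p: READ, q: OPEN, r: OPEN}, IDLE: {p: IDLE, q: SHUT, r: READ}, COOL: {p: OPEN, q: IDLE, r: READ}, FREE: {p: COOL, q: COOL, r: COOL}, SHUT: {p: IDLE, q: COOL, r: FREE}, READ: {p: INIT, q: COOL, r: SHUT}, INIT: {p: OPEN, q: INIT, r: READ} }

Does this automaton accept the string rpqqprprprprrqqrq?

start at OPEN
read 'r': OPEN → OPEN
read 'p': OPEN → READ
read 'q': READ → COOL
read 'q': COOL → IDLE
read 'p': IDLE → IDLE
read 'r': IDLE → READ
read 'p': READ → INIT
read 'r': INIT → READ
read 'p': READ → INIT
read 'r': INIT → READ
read 'p': READ → INIT
read 'r': INIT → READ
read 'r': READ → SHUT
read 'q': SHUT → COOL
read 'q': COOL → IDLE
read 'r': IDLE → READ
read 'q': READ → COOL
End state COOL is accepting.

Yes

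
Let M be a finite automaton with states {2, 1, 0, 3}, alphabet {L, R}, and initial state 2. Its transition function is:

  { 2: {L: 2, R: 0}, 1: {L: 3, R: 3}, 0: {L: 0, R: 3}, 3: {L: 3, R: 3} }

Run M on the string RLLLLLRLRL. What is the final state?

3

start at 2
read 'R': 2 → 0
read 'L': 0 → 0
read 'L': 0 → 0
read 'L': 0 → 0
read 'L': 0 → 0
read 'L': 0 → 0
read 'R': 0 → 3
read 'L': 3 → 3
read 'R': 3 → 3
read 'L': 3 → 3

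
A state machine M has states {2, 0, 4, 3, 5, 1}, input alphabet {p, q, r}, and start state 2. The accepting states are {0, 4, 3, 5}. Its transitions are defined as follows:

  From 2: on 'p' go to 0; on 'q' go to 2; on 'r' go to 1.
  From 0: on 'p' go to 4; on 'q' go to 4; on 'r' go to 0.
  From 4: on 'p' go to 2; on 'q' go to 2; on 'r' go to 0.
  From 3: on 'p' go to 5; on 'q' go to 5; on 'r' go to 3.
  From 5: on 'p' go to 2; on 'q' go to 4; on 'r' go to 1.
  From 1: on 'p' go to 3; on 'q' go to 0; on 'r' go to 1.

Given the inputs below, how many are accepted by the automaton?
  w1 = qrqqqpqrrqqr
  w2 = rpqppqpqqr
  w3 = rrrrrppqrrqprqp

w1: 2 → 2 → 1 → 0 → 4 → 2 → 0 → 4 → 0 → 0 → 4 → 2 → 1  → end 1, rejected
w2: 2 → 1 → 3 → 5 → 2 → 0 → 4 → 2 → 2 → 2 → 1  → end 1, rejected
w3: 2 → 1 → 1 → 1 → 1 → 1 → 3 → 5 → 4 → 0 → 0 → 4 → 2 → 1 → 0 → 4  → end 4, accepted

1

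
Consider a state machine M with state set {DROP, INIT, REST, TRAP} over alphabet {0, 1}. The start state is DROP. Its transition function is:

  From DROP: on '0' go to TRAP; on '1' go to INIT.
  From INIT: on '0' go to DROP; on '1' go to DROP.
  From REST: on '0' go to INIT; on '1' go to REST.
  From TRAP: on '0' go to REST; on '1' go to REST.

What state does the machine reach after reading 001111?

REST

start at DROP
read '0': DROP → TRAP
read '0': TRAP → REST
read '1': REST → REST
read '1': REST → REST
read '1': REST → REST
read '1': REST → REST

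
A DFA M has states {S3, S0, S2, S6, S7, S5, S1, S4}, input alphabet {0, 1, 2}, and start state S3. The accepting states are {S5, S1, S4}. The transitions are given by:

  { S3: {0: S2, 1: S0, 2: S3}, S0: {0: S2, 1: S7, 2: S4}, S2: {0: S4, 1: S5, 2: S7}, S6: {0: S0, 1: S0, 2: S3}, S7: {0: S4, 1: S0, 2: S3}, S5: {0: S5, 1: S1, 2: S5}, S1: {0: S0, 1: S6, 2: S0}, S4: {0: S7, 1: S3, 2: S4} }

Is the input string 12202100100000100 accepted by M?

S3 → S0 → S4 → S4 → S7 → S3 → S0 → S2 → S4 → S3 → S2 → S4 → S7 → S4 → S7 → S0 → S2 → S4
End state S4 is accepting.

Yes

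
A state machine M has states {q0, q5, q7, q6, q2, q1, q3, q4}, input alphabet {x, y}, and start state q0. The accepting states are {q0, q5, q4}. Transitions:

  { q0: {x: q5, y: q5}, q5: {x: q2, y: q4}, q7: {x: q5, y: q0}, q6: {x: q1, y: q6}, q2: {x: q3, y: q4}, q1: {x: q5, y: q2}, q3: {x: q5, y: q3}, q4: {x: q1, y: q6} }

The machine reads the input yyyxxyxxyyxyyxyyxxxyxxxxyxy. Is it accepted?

start at q0
read 'y': q0 → q5
read 'y': q5 → q4
read 'y': q4 → q6
read 'x': q6 → q1
read 'x': q1 → q5
read 'y': q5 → q4
read 'x': q4 → q1
read 'x': q1 → q5
read 'y': q5 → q4
read 'y': q4 → q6
read 'x': q6 → q1
read 'y': q1 → q2
read 'y': q2 → q4
read 'x': q4 → q1
read 'y': q1 → q2
read 'y': q2 → q4
read 'x': q4 → q1
read 'x': q1 → q5
read 'x': q5 → q2
read 'y': q2 → q4
read 'x': q4 → q1
read 'x': q1 → q5
read 'x': q5 → q2
read 'x': q2 → q3
read 'y': q3 → q3
read 'x': q3 → q5
read 'y': q5 → q4
End state q4 is accepting.

Yes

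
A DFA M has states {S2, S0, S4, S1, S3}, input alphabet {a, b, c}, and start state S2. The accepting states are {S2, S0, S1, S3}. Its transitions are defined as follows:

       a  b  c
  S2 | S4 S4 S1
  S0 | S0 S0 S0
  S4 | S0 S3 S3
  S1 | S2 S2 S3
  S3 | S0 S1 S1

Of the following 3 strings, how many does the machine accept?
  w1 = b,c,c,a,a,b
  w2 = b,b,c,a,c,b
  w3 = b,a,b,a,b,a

3

w1:
  start at S2
  read 'b': S2 → S4
  read 'c': S4 → S3
  read 'c': S3 → S1
  read 'a': S1 → S2
  read 'a': S2 → S4
  read 'b': S4 → S3
  end S3, accepted
w2:
  start at S2
  read 'b': S2 → S4
  read 'b': S4 → S3
  read 'c': S3 → S1
  read 'a': S1 → S2
  read 'c': S2 → S1
  read 'b': S1 → S2
  end S2, accepted
w3:
  start at S2
  read 'b': S2 → S4
  read 'a': S4 → S0
  read 'b': S0 → S0
  read 'a': S0 → S0
  read 'b': S0 → S0
  read 'a': S0 → S0
  end S0, accepted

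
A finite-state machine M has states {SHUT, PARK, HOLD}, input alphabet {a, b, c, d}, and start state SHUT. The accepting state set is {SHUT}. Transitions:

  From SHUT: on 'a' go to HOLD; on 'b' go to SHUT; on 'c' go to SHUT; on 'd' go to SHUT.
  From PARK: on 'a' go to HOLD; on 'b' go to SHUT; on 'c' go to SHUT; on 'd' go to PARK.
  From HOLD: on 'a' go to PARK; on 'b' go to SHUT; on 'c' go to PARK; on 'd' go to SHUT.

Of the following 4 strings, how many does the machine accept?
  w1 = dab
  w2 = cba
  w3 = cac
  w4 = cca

w1: SHUT → SHUT → HOLD → SHUT  → end SHUT, accepted
w2: SHUT → SHUT → SHUT → HOLD  → end HOLD, rejected
w3: SHUT → SHUT → HOLD → PARK  → end PARK, rejected
w4: SHUT → SHUT → SHUT → HOLD  → end HOLD, rejected

1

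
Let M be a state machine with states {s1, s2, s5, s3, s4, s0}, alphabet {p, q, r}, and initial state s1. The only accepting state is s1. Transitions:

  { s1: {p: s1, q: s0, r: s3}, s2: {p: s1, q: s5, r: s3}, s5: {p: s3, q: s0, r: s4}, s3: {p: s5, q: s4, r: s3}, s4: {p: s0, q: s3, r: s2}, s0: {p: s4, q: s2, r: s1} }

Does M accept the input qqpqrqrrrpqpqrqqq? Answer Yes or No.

No

s1 → s0 → s2 → s1 → s0 → s1 → s0 → s1 → s3 → s3 → s5 → s0 → s4 → s3 → s3 → s4 → s3 → s4
End state s4 is not accepting.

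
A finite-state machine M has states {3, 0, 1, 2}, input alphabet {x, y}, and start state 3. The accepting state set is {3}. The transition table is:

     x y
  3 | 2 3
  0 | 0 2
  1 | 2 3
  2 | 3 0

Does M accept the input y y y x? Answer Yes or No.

start at 3
read 'y': 3 → 3
read 'y': 3 → 3
read 'y': 3 → 3
read 'x': 3 → 2
End state 2 is not accepting.

No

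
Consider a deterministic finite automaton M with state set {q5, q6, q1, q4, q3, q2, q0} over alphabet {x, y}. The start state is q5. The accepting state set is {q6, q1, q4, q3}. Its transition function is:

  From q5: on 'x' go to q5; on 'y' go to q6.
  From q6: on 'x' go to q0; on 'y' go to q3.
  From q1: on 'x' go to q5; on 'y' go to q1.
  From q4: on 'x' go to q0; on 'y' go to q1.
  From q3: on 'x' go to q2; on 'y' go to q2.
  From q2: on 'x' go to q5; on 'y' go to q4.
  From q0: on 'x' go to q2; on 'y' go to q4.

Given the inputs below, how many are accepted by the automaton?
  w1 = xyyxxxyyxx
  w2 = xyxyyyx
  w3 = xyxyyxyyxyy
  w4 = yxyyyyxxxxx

1

w1: Trace: q5 -x-> q5 -y-> q6 -y-> q3 -x-> q2 -x-> q5 -x-> q5 -y-> q6 -y-> q3 -x-> q2 -x-> q5  → end q5, rejected
w2: Trace: q5 -x-> q5 -y-> q6 -x-> q0 -y-> q4 -y-> q1 -y-> q1 -x-> q5  → end q5, rejected
w3: Trace: q5 -x-> q5 -y-> q6 -x-> q0 -y-> q4 -y-> q1 -x-> q5 -y-> q6 -y-> q3 -x-> q2 -y-> q4 -y-> q1  → end q1, accepted
w4: Trace: q5 -y-> q6 -x-> q0 -y-> q4 -y-> q1 -y-> q1 -y-> q1 -x-> q5 -x-> q5 -x-> q5 -x-> q5 -x-> q5  → end q5, rejected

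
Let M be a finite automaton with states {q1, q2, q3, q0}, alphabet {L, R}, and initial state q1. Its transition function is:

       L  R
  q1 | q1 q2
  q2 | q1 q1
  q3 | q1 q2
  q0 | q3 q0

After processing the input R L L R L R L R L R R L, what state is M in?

start at q1
read 'R': q1 → q2
read 'L': q2 → q1
read 'L': q1 → q1
read 'R': q1 → q2
read 'L': q2 → q1
read 'R': q1 → q2
read 'L': q2 → q1
read 'R': q1 → q2
read 'L': q2 → q1
read 'R': q1 → q2
read 'R': q2 → q1
read 'L': q1 → q1

q1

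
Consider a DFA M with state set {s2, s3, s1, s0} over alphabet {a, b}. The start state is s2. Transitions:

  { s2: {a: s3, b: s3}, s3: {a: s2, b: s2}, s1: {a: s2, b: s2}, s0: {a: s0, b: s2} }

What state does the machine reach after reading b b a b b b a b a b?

s2

s2 → s3 → s2 → s3 → s2 → s3 → s2 → s3 → s2 → s3 → s2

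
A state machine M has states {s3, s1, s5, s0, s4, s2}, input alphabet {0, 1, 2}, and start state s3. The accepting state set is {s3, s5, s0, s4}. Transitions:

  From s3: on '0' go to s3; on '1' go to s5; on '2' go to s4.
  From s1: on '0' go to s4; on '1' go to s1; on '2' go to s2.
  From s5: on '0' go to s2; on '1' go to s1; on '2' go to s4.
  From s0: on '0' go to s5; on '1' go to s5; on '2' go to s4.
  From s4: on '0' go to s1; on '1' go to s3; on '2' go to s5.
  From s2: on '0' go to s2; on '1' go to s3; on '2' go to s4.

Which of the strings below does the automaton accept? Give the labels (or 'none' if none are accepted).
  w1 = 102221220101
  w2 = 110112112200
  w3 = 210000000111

w1: s3 → s5 → s2 → s4 → s5 → s4 → s3 → s4 → s5 → s2 → s3 → s3 → s5  → end s5, accepted
w2: s3 → s5 → s1 → s4 → s3 → s5 → s4 → s3 → s5 → s4 → s5 → s2 → s2  → end s2, rejected
w3: s3 → s4 → s3 → s3 → s3 → s3 → s3 → s3 → s3 → s3 → s5 → s1 → s1  → end s1, rejected

w1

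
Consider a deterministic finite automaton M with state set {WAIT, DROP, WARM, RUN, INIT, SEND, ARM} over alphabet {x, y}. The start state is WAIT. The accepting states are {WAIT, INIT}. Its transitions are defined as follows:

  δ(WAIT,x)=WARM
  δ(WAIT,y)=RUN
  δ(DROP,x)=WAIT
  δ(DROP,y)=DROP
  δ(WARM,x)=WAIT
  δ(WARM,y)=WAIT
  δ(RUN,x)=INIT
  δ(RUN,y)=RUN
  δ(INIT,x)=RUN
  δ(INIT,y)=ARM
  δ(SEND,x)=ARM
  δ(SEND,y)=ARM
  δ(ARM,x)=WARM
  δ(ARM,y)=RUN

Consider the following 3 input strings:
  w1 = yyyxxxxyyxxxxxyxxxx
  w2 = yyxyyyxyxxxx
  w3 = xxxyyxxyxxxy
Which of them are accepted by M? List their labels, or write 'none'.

w1, w2

w1: Trace: WAIT -y-> RUN -y-> RUN -y-> RUN -x-> INIT -x-> RUN -x-> INIT -x-> RUN -y-> RUN -y-> RUN -x-> INIT -x-> RUN -x-> INIT -x-> RUN -x-> INIT -y-> ARM -x-> WARM -x-> WAIT -x-> WARM -x-> WAIT  → end WAIT, accepted
w2: Trace: WAIT -y-> RUN -y-> RUN -x-> INIT -y-> ARM -y-> RUN -y-> RUN -x-> INIT -y-> ARM -x-> WARM -x-> WAIT -x-> WARM -x-> WAIT  → end WAIT, accepted
w3: Trace: WAIT -x-> WARM -x-> WAIT -x-> WARM -y-> WAIT -y-> RUN -x-> INIT -x-> RUN -y-> RUN -x-> INIT -x-> RUN -x-> INIT -y-> ARM  → end ARM, rejected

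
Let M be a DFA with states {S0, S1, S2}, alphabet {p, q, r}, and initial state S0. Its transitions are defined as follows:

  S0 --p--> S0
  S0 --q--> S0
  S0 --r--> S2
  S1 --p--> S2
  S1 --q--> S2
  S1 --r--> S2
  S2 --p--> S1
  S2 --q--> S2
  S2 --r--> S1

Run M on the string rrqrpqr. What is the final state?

S1

start at S0
read 'r': S0 → S2
read 'r': S2 → S1
read 'q': S1 → S2
read 'r': S2 → S1
read 'p': S1 → S2
read 'q': S2 → S2
read 'r': S2 → S1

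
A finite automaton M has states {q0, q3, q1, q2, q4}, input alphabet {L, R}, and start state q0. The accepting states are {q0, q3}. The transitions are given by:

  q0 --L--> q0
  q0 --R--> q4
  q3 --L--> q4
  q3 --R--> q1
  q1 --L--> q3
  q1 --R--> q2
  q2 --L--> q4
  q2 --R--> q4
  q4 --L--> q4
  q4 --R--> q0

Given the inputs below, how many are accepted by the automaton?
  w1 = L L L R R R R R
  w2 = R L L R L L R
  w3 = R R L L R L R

1

w1:
  start at q0
  read 'L': q0 → q0
  read 'L': q0 → q0
  read 'L': q0 → q0
  read 'R': q0 → q4
  read 'R': q4 → q0
  read 'R': q0 → q4
  read 'R': q4 → q0
  read 'R': q0 → q4
  end q4, rejected
w2:
  start at q0
  read 'R': q0 → q4
  read 'L': q4 → q4
  read 'L': q4 → q4
  read 'R': q4 → q0
  read 'L': q0 → q0
  read 'L': q0 → q0
  read 'R': q0 → q4
  end q4, rejected
w3:
  start at q0
  read 'R': q0 → q4
  read 'R': q4 → q0
  read 'L': q0 → q0
  read 'L': q0 → q0
  read 'R': q0 → q4
  read 'L': q4 → q4
  read 'R': q4 → q0
  end q0, accepted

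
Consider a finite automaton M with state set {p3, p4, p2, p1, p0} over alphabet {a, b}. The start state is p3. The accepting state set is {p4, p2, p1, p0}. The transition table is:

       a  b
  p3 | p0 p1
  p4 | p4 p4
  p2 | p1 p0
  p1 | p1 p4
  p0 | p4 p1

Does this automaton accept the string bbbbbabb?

Yes

Trace: p3 -b-> p1 -b-> p4 -b-> p4 -b-> p4 -b-> p4 -a-> p4 -b-> p4 -b-> p4
End state p4 is accepting.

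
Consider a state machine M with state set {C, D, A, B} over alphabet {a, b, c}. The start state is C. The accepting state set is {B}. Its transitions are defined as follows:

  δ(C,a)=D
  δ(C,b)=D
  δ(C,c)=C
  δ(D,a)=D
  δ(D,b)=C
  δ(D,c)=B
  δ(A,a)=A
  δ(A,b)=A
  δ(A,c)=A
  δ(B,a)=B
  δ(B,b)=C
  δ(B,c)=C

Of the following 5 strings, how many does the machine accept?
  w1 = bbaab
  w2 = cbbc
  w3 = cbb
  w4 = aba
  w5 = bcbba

0

w1: C → D → C → D → D → C  → end C, rejected
w2: C → C → D → C → C  → end C, rejected
w3: C → C → D → C  → end C, rejected
w4: C → D → C → D  → end D, rejected
w5: C → D → B → C → D → D  → end D, rejected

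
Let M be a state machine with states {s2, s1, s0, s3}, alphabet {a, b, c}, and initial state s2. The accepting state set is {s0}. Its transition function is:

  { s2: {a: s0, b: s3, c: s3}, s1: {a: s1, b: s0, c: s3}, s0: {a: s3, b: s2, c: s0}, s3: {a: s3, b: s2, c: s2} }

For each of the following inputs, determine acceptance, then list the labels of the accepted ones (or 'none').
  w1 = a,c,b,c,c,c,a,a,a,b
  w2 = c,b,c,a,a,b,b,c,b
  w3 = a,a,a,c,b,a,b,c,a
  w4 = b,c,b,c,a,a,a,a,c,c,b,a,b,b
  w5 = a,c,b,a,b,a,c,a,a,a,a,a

w1: s2 → s0 → s0 → s2 → s3 → s2 → s3 → s3 → s3 → s3 → s2  → end s2, rejected
w2: s2 → s3 → s2 → s3 → s3 → s3 → s2 → s3 → s2 → s3  → end s3, rejected
w3: s2 → s0 → s3 → s3 → s2 → s3 → s3 → s2 → s3 → s3  → end s3, rejected
w4: s2 → s3 → s2 → s3 → s2 → s0 → s3 → s3 → s3 → s2 → s3 → s2 → s0 → s2 → s3  → end s3, rejected
w5: s2 → s0 → s0 → s2 → s0 → s2 → s0 → s0 → s3 → s3 → s3 → s3 → s3  → end s3, rejected

none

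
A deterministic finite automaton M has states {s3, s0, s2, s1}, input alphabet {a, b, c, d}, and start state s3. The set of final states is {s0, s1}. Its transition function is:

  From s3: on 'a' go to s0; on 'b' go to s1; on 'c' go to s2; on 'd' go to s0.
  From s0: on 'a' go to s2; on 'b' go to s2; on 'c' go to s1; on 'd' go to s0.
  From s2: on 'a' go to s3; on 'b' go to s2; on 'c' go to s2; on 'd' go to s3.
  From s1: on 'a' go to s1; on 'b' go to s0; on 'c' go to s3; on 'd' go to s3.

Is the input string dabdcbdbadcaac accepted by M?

s3 → s0 → s2 → s2 → s3 → s2 → s2 → s3 → s1 → s1 → s3 → s2 → s3 → s0 → s1
End state s1 is accepting.

Yes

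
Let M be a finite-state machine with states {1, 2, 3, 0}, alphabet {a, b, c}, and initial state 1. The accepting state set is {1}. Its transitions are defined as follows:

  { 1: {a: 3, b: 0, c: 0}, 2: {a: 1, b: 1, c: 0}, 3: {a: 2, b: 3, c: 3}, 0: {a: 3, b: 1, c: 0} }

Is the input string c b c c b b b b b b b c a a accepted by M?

1 → 0 → 1 → 0 → 0 → 1 → 0 → 1 → 0 → 1 → 0 → 1 → 0 → 3 → 2
End state 2 is not accepting.

No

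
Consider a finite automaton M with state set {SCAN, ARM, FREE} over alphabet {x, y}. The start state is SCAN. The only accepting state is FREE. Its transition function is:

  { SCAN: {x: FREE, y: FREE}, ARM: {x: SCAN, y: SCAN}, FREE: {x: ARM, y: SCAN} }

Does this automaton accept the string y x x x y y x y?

No

SCAN → FREE → ARM → SCAN → FREE → SCAN → FREE → ARM → SCAN
End state SCAN is not accepting.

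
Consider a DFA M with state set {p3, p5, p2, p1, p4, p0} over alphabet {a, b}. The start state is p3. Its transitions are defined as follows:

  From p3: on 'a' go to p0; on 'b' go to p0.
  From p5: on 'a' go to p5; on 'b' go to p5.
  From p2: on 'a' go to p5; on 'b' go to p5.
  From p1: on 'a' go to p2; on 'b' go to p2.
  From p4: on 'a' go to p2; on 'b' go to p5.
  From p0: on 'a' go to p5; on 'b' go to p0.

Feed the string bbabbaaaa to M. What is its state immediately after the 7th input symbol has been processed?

Trace: p3 -b-> p0 -b-> p0 -a-> p5 -b-> p5 -b-> p5 -a-> p5 -a-> p5
After 7 symbols: p5.

p5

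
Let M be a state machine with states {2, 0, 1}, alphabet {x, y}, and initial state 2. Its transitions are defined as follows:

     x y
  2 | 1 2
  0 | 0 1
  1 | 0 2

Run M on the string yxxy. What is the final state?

start at 2
read 'y': 2 → 2
read 'x': 2 → 1
read 'x': 1 → 0
read 'y': 0 → 1

1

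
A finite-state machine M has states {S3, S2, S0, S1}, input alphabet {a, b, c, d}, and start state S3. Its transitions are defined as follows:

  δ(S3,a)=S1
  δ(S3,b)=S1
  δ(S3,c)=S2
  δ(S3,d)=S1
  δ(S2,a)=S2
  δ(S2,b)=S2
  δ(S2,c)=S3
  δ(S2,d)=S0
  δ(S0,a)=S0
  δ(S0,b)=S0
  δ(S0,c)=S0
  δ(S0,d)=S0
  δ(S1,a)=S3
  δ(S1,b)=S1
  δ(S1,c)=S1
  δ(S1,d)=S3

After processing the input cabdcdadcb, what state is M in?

start at S3
read 'c': S3 → S2
read 'a': S2 → S2
read 'b': S2 → S2
read 'd': S2 → S0
read 'c': S0 → S0
read 'd': S0 → S0
read 'a': S0 → S0
read 'd': S0 → S0
read 'c': S0 → S0
read 'b': S0 → S0

S0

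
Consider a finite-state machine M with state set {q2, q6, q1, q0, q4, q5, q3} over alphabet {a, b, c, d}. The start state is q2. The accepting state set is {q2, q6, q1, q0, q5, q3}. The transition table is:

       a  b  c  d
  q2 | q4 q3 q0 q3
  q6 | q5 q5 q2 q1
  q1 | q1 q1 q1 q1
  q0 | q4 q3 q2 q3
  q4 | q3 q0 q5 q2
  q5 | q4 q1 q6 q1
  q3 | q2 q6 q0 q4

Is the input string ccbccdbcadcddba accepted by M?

No

start at q2
read 'c': q2 → q0
read 'c': q0 → q2
read 'b': q2 → q3
read 'c': q3 → q0
read 'c': q0 → q2
read 'd': q2 → q3
read 'b': q3 → q6
read 'c': q6 → q2
read 'a': q2 → q4
read 'd': q4 → q2
read 'c': q2 → q0
read 'd': q0 → q3
read 'd': q3 → q4
read 'b': q4 → q0
read 'a': q0 → q4
End state q4 is not accepting.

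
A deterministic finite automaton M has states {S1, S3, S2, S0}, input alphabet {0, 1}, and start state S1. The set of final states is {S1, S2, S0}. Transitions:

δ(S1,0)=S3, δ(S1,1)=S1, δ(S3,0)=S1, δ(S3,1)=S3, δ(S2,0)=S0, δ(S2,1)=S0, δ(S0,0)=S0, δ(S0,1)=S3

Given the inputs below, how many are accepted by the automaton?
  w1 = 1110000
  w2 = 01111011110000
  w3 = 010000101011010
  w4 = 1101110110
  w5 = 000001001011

w1:
  start at S1
  read '1': S1 → S1
  read '1': S1 → S1
  read '1': S1 → S1
  read '0': S1 → S3
  read '0': S3 → S1
  read '0': S1 → S3
  read '0': S3 → S1
  end S1, accepted
w2:
  start at S1
  read '0': S1 → S3
  read '1': S3 → S3
  read '1': S3 → S3
  read '1': S3 → S3
  read '1': S3 → S3
  read '0': S3 → S1
  read '1': S1 → S1
  read '1': S1 → S1
  read '1': S1 → S1
  read '1': S1 → S1
  read '0': S1 → S3
  read '0': S3 → S1
  read '0': S1 → S3
  read '0': S3 → S1
  end S1, accepted
w3:
  start at S1
  read '0': S1 → S3
  read '1': S3 → S3
  read '0': S3 → S1
  read '0': S1 → S3
  read '0': S3 → S1
  read '0': S1 → S3
  read '1': S3 → S3
  read '0': S3 → S1
  read '1': S1 → S1
  read '0': S1 → S3
  read '1': S3 → S3
  read '1': S3 → S3
  read '0': S3 → S1
  read '1': S1 → S1
  read '0': S1 → S3
  end S3, rejected
w4:
  start at S1
  read '1': S1 → S1
  read '1': S1 → S1
  read '0': S1 → S3
  read '1': S3 → S3
  read '1': S3 → S3
  read '1': S3 → S3
  read '0': S3 → S1
  read '1': S1 → S1
  read '1': S1 → S1
  read '0': S1 → S3
  end S3, rejected
w5:
  start at S1
  read '0': S1 → S3
  read '0': S3 → S1
  read '0': S1 → S3
  read '0': S3 → S1
  read '0': S1 → S3
  read '1': S3 → S3
  read '0': S3 → S1
  read '0': S1 → S3
  read '1': S3 → S3
  read '0': S3 → S1
  read '1': S1 → S1
  read '1': S1 → S1
  end S1, accepted

3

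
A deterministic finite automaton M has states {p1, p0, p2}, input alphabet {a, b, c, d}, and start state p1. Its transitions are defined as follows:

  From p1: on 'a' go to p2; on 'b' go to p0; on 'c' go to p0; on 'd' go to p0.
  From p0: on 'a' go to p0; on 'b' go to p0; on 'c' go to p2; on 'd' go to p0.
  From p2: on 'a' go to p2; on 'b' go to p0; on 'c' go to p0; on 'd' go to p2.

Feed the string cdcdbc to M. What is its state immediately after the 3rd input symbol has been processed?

p2

p1 → p0 → p0 → p2
After 3 symbols: p2.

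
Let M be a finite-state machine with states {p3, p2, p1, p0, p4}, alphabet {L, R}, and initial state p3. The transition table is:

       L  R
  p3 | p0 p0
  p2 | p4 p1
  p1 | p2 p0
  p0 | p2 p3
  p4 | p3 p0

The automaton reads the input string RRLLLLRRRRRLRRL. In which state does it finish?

p2

p3 → p0 → p3 → p0 → p2 → p4 → p3 → p0 → p3 → p0 → p3 → p0 → p2 → p1 → p0 → p2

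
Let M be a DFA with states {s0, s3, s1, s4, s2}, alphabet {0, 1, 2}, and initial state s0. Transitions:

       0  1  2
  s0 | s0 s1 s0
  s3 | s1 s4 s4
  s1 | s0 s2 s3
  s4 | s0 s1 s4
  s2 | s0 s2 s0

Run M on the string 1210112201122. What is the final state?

s0

start at s0
read '1': s0 → s1
read '2': s1 → s3
read '1': s3 → s4
read '0': s4 → s0
read '1': s0 → s1
read '1': s1 → s2
read '2': s2 → s0
read '2': s0 → s0
read '0': s0 → s0
read '1': s0 → s1
read '1': s1 → s2
read '2': s2 → s0
read '2': s0 → s0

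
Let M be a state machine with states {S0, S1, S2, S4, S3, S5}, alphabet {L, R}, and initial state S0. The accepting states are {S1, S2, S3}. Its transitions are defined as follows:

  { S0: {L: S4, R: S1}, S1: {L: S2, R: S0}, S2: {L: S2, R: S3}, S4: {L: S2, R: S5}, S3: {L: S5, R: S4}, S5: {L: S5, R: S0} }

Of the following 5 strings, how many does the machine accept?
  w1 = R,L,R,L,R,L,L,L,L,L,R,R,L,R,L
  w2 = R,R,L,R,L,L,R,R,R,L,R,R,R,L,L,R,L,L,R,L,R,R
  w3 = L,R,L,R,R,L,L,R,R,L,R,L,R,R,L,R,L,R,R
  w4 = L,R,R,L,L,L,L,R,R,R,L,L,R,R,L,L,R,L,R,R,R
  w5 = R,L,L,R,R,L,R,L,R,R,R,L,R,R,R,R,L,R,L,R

w1:
  start at S0
  read 'R': S0 → S1
  read 'L': S1 → S2
  read 'R': S2 → S3
  read 'L': S3 → S5
  read 'R': S5 → S0
  read 'L': S0 → S4
  read 'L': S4 → S2
  read 'L': S2 → S2
  read 'L': S2 → S2
  read 'L': S2 → S2
  read 'R': S2 → S3
  read 'R': S3 → S4
  read 'L': S4 → S2
  read 'R': S2 → S3
  read 'L': S3 → S5
  end S5, rejected
w2:
  start at S0
  read 'R': S0 → S1
  read 'R': S1 → S0
  read 'L': S0 → S4
  read 'R': S4 → S5
  read 'L': S5 → S5
  read 'L': S5 → S5
  read 'R': S5 → S0
  read 'R': S0 → S1
  read 'R': S1 → S0
  read 'L': S0 → S4
  read 'R': S4 → S5
  read 'R': S5 → S0
  read 'R': S0 → S1
  read 'L': S1 → S2
  read 'L': S2 → S2
  read 'R': S2 → S3
  read 'L': S3 → S5
  read 'L': S5 → S5
  read 'R': S5 → S0
  read 'L': S0 → S4
  read 'R': S4 → S5
  read 'R': S5 → S0
  end S0, rejected
w3:
  start at S0
  read 'L': S0 → S4
  read 'R': S4 → S5
  read 'L': S5 → S5
  read 'R': S5 → S0
  read 'R': S0 → S1
  read 'L': S1 → S2
  read 'L': S2 → S2
  read 'R': S2 → S3
  read 'R': S3 → S4
  read 'L': S4 → S2
  read 'R': S2 → S3
  read 'L': S3 → S5
  read 'R': S5 → S0
  read 'R': S0 → S1
  read 'L': S1 → S2
  read 'R': S2 → S3
  read 'L': S3 → S5
  read 'R': S5 → S0
  read 'R': S0 → S1
  end S1, accepted
w4:
  start at S0
  read 'L': S0 → S4
  read 'R': S4 → S5
  read 'R': S5 → S0
  read 'L': S0 → S4
  read 'L': S4 → S2
  read 'L': S2 → S2
  read 'L': S2 → S2
  read 'R': S2 → S3
  read 'R': S3 → S4
  read 'R': S4 → S5
  read 'L': S5 → S5
  read 'L': S5 → S5
  read 'R': S5 → S0
  read 'R': S0 → S1
  read 'L': S1 → S2
  read 'L': S2 → S2
  read 'R': S2 → S3
  read 'L': S3 → S5
  read 'R': S5 → S0
  read 'R': S0 → S1
  read 'R': S1 → S0
  end S0, rejected
w5:
  start at S0
  read 'R': S0 → S1
  read 'L': S1 → S2
  read 'L': S2 → S2
  read 'R': S2 → S3
  read 'R': S3 → S4
  read 'L': S4 → S2
  read 'R': S2 → S3
  read 'L': S3 → S5
  read 'R': S5 → S0
  read 'R': S0 → S1
  read 'R': S1 → S0
  read 'L': S0 → S4
  read 'R': S4 → S5
  read 'R': S5 → S0
  read 'R': S0 → S1
  read 'R': S1 → S0
  read 'L': S0 → S4
  read 'R': S4 → S5
  read 'L': S5 → S5
  read 'R': S5 → S0
  end S0, rejected

1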